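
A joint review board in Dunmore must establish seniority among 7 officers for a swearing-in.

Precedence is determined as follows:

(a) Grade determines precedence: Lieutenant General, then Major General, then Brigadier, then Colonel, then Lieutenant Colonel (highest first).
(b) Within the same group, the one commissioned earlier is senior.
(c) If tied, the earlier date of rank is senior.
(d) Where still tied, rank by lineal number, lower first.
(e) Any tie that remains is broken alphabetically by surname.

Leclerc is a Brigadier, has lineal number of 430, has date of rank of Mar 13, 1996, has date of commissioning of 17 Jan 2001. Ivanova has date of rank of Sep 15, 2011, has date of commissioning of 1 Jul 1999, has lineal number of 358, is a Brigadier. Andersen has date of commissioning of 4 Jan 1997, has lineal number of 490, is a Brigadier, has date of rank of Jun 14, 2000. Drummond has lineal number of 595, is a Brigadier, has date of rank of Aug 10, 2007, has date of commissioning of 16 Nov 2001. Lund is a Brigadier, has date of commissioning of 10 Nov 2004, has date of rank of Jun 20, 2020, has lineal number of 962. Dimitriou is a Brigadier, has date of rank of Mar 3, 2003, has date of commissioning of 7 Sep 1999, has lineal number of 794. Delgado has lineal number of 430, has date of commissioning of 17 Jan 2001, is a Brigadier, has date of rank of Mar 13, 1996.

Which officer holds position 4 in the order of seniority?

By grade: Andersen, Ivanova, Dimitriou, Delgado, Leclerc, Drummond and Lund (Brigadier).
Among Andersen, Ivanova, Dimitriou, Delgado, Leclerc, Drummond and Lund, by date of commissioning (earlier first): Andersen (4 Jan 1997) before Ivanova (1 Jul 1999) before Dimitriou (7 Sep 1999) before Delgado and Leclerc (17 Jan 2001) before Drummond (16 Nov 2001) before Lund (10 Nov 2004).
Delgado and Leclerc both have date of rank Mar 13, 1996, so the next rule applies.
Delgado and Leclerc both have lineal number 430, so the next rule applies.
Among Delgado and Leclerc, alphabetically by surname: Delgado before Leclerc.
Order: Andersen, Ivanova, Dimitriou, Delgado, Leclerc, Drummond, Lund.

Delgado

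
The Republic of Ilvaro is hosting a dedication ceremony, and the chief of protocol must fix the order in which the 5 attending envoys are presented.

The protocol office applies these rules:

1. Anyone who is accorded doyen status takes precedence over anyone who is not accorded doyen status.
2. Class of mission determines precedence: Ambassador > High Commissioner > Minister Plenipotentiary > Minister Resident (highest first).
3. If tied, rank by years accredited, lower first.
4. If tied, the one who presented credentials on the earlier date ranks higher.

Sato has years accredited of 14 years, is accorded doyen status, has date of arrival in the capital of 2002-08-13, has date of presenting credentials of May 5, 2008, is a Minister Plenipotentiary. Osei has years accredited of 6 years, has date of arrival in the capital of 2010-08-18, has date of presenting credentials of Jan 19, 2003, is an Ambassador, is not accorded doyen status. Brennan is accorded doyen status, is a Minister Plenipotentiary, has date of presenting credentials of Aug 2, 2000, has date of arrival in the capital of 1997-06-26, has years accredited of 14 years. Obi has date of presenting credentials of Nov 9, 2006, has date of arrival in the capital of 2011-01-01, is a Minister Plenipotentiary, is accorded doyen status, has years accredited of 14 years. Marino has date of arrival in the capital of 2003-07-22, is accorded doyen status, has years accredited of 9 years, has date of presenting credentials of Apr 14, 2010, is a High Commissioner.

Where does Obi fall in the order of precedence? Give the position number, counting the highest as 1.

3

By the first rule: Marino, Brennan, Obi and Sato (each accorded doyen status); then Osei (not accorded doyen status).
Among Marino, Brennan, Obi and Sato, by class of mission: Marino (High Commissioner) before Brennan, Obi and Sato (Minister Plenipotentiary).
Brennan, Obi and Sato all have years accredited 14 years, so the next rule applies.
Among Brennan, Obi and Sato, by date of presenting credentials (earlier first): Brennan (Aug 2, 2000) before Obi (Nov 9, 2006) before Sato (May 5, 2008).
Order: Marino, Brennan, Obi, Sato, Osei. So position 3.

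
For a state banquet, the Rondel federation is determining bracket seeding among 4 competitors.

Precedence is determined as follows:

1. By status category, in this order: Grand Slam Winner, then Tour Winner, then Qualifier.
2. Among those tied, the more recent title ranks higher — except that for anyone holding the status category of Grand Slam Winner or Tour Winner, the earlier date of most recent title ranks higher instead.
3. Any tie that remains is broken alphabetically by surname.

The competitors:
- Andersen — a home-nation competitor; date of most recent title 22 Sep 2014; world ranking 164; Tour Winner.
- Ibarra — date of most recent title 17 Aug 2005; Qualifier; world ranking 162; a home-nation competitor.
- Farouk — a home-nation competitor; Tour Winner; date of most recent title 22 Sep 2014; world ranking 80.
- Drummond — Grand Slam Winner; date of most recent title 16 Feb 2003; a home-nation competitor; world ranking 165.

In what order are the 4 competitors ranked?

Drummond, Andersen, Farouk, Ibarra

By status category: Drummond (Grand Slam Winner); then Andersen and Farouk (Tour Winner); then Ibarra (Qualifier).
Andersen and Farouk both have date of most recent title 22 Sep 2014, so the next rule applies.
Among Andersen and Farouk, alphabetically by surname: Andersen before Farouk.
Full order: Drummond, Andersen, Farouk, Ibarra.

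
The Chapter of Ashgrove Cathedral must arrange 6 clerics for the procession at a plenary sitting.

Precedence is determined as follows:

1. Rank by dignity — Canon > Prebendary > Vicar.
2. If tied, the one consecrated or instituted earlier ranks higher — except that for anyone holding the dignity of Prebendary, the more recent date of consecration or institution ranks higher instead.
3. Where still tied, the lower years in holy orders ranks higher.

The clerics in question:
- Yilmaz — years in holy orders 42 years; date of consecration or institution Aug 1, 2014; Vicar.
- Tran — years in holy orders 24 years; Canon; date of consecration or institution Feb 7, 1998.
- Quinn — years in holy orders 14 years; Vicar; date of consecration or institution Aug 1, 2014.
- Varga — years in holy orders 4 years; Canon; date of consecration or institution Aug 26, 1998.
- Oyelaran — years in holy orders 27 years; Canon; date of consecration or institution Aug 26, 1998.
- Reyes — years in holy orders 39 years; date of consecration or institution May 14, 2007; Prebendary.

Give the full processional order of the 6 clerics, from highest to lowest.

By dignity: Tran, Varga and Oyelaran (Canon); then Reyes (Prebendary); then Quinn and Yilmaz (Vicar).
Among Tran, Varga and Oyelaran, by date of consecration or institution (earlier first): Tran (Feb 7, 1998) before Varga and Oyelaran (Aug 26, 1998).
Among Varga and Oyelaran, by years in holy orders (lower first): Varga (4 years) before Oyelaran (27 years).
Quinn and Yilmaz both have date of consecration or institution Aug 1, 2014, so the next rule applies.
Among Quinn and Yilmaz, by years in holy orders (lower first): Quinn (14 years) before Yilmaz (42 years).
Full order: Tran, Varga, Oyelaran, Reyes, Quinn, Yilmaz.

Tran, Varga, Oyelaran, Reyes, Quinn, Yilmaz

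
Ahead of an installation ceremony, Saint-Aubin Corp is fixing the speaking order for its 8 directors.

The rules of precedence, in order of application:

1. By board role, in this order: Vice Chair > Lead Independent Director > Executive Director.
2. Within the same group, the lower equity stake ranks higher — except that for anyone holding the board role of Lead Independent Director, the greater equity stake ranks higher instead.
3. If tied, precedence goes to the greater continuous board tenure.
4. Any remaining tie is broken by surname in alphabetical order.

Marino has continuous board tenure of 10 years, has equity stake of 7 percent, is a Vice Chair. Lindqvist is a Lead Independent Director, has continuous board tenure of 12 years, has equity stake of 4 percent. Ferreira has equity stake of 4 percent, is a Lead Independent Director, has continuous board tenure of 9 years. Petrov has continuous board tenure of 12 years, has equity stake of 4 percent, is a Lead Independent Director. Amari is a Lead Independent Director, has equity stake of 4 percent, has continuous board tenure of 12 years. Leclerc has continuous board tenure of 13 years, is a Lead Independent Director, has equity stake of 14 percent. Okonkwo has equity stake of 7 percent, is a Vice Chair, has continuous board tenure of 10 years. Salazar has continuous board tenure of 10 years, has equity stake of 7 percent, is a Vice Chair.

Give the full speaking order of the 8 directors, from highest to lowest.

Marino, Okonkwo, Salazar, Leclerc, Amari, Lindqvist, Petrov, Ferreira

By board role: Marino, Okonkwo and Salazar (Vice Chair); then Leclerc, Amari, Lindqvist, Petrov and Ferreira (Lead Independent Director).
Marino, Okonkwo and Salazar all have equity stake 7 percent, so the next rule applies.
Marino, Okonkwo and Salazar all have continuous board tenure 10 years, so the next rule applies.
Among Marino, Okonkwo and Salazar, alphabetically by surname: Marino before Okonkwo before Salazar.
Among Leclerc, Amari, Lindqvist, Petrov and Ferreira, by equity stake (higher first) (reversed rule for this group): Leclerc (14 percent) before Amari, Lindqvist, Petrov and Ferreira (4 percent).
Among Amari, Lindqvist, Petrov and Ferreira, by continuous board tenure (higher first): Amari, Lindqvist and Petrov (12 years) before Ferreira (9 years).
Among Amari, Lindqvist and Petrov, alphabetically by surname: Amari before Lindqvist before Petrov.
Full order: Marino, Okonkwo, Salazar, Leclerc, Amari, Lindqvist, Petrov, Ferreira.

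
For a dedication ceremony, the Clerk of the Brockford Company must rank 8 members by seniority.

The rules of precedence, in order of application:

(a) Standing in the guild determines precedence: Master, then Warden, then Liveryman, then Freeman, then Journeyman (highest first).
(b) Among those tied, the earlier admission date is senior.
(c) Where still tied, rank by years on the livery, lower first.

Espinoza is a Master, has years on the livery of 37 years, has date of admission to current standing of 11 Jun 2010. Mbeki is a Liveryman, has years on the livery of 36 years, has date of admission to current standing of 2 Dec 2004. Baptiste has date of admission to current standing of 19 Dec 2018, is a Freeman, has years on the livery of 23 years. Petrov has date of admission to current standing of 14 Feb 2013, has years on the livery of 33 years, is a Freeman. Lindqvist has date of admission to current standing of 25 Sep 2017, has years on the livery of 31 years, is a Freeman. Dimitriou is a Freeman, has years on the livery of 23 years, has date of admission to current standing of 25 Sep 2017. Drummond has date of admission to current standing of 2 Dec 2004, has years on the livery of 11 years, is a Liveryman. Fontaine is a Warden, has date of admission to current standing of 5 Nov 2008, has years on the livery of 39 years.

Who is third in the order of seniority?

By standing in the guild: Espinoza (Master); then Fontaine (Warden); then Drummond and Mbeki (Liveryman); then Petrov, Dimitriou, Lindqvist and Baptiste (Freeman).
Drummond and Mbeki both have date of admission to current standing 2 Dec 2004, so the next rule applies.
Among Drummond and Mbeki, by years on the livery (lower first): Drummond (11 years) before Mbeki (36 years).
Among Petrov, Dimitriou, Lindqvist and Baptiste, by date of admission to current standing (earlier first): Petrov (14 Feb 2013) before Dimitriou and Lindqvist (25 Sep 2017) before Baptiste (19 Dec 2018).
Among Dimitriou and Lindqvist, by years on the livery (lower first): Dimitriou (23 years) before Lindqvist (31 years).
Order: Espinoza, Fontaine, Drummond, Mbeki, Petrov, Dimitriou, Lindqvist, Baptiste.

Drummond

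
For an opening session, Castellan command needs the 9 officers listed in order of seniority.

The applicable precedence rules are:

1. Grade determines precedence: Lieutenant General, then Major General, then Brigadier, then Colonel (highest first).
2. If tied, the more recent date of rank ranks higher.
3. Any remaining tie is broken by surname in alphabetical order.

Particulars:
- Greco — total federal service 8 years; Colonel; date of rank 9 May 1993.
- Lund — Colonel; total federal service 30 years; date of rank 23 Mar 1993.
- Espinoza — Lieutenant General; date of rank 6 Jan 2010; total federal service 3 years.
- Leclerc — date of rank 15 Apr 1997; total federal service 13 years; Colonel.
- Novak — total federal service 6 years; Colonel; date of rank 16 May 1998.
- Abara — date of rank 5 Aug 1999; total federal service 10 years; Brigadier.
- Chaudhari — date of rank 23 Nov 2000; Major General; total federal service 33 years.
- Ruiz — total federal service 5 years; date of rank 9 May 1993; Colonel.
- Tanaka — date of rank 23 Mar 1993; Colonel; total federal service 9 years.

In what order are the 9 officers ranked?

Espinoza, Chaudhari, Abara, Novak, Leclerc, Greco, Ruiz, Lund, Tanaka

By grade: Espinoza (Lieutenant General); then Chaudhari (Major General); then Abara (Brigadier); then Novak, Leclerc, Greco, Ruiz, Lund and Tanaka (Colonel).
Among Novak, Leclerc, Greco, Ruiz, Lund and Tanaka, by date of rank (later first): Novak (16 May 1998) before Leclerc (15 Apr 1997) before Greco and Ruiz (9 May 1993) before Lund and Tanaka (23 Mar 1993).
Among Greco and Ruiz, alphabetically by surname: Greco before Ruiz.
Among Lund and Tanaka, alphabetically by surname: Lund before Tanaka.
Full order: Espinoza, Chaudhari, Abara, Novak, Leclerc, Greco, Ruiz, Lund, Tanaka.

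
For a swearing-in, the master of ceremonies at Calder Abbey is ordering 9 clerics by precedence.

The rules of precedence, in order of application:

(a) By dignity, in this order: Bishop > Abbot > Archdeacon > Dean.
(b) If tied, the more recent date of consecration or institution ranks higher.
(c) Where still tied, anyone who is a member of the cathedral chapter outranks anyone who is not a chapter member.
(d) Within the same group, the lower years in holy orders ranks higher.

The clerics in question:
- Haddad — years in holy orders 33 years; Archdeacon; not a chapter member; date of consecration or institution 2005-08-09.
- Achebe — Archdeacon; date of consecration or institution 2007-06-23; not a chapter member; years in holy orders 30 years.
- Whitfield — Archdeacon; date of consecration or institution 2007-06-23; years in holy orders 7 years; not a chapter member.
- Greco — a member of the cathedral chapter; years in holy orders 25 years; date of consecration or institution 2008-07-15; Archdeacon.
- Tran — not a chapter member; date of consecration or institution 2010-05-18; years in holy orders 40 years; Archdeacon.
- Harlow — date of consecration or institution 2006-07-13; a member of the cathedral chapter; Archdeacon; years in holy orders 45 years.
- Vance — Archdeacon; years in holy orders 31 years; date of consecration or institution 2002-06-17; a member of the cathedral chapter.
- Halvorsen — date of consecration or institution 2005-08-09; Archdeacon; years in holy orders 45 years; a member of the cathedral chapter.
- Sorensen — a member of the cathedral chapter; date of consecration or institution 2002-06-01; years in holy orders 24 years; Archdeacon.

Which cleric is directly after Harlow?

By dignity: Tran, Greco, Whitfield, Achebe, Harlow, Halvorsen, Haddad, Vance and Sorensen (Archdeacon).
Among Tran, Greco, Whitfield, Achebe, Harlow, Halvorsen, Haddad, Vance and Sorensen, by date of consecration or institution (later first): Tran (2010-05-18) before Greco (2008-07-15) before Whitfield and Achebe (2007-06-23) before Harlow (2006-07-13) before Halvorsen and Haddad (2005-08-09) before Vance (2002-06-17) before Sorensen (2002-06-01).
Whitfield and Achebe are each not a chapter member, so the next rule applies.
Among Whitfield and Achebe, by years in holy orders (lower first): Whitfield (7 years) before Achebe (30 years).
Among Halvorsen and Haddad, a member of the cathedral chapter before not a chapter member: Halvorsen (a member of the cathedral chapter) before Haddad (not a chapter member).
Order: Tran, Greco, Whitfield, Achebe, Harlow, Halvorsen, Haddad, Vance, Sorensen.

Halvorsen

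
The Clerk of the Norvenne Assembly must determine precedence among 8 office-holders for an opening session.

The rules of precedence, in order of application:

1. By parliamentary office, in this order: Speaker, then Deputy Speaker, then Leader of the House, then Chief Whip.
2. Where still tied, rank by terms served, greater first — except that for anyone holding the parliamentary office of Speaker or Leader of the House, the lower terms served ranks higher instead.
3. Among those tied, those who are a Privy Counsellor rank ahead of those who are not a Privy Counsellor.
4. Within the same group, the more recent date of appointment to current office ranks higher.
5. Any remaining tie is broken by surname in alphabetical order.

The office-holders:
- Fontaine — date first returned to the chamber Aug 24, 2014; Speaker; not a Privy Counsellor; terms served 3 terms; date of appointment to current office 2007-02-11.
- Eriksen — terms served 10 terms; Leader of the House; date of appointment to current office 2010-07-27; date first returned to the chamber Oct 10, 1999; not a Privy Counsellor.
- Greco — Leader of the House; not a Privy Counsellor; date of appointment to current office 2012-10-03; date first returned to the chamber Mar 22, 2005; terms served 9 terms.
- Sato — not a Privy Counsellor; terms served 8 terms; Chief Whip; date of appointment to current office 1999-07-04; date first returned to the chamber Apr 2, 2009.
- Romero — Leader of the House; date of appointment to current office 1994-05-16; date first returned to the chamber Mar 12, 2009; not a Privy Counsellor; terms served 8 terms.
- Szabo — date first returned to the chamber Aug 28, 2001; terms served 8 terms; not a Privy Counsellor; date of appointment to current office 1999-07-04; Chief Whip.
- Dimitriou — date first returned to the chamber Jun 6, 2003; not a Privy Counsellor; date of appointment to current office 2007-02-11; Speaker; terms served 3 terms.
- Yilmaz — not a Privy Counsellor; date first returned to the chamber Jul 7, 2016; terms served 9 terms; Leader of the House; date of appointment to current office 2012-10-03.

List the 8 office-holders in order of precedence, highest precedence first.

Dimitriou, Fontaine, Romero, Greco, Yilmaz, Eriksen, Sato, Szabo

By parliamentary office: Dimitriou and Fontaine (Speaker); then Romero, Greco, Yilmaz and Eriksen (Leader of the House); then Sato and Szabo (Chief Whip).
Dimitriou and Fontaine both have terms served 3 terms, so the next rule applies.
Dimitriou and Fontaine are each not a Privy Counsellor, so the next rule applies.
Dimitriou and Fontaine both have date of appointment to current office 2007-02-11, so the next rule applies.
Among Dimitriou and Fontaine, alphabetically by surname: Dimitriou before Fontaine.
Among Romero, Greco, Yilmaz and Eriksen, by terms served (lower first) (reversed rule for this group): Romero (8 terms) before Greco and Yilmaz (9 terms) before Eriksen (10 terms).
Greco and Yilmaz are each not a Privy Counsellor, so the next rule applies.
Greco and Yilmaz both have date of appointment to current office 2012-10-03, so the next rule applies.
Among Greco and Yilmaz, alphabetically by surname: Greco before Yilmaz.
Sato and Szabo both have terms served 8 terms, so the next rule applies.
Sato and Szabo are each not a Privy Counsellor, so the next rule applies.
Sato and Szabo both have date of appointment to current office 1999-07-04, so the next rule applies.
Among Sato and Szabo, alphabetically by surname: Sato before Szabo.
Full order: Dimitriou, Fontaine, Romero, Greco, Yilmaz, Eriksen, Sato, Szabo.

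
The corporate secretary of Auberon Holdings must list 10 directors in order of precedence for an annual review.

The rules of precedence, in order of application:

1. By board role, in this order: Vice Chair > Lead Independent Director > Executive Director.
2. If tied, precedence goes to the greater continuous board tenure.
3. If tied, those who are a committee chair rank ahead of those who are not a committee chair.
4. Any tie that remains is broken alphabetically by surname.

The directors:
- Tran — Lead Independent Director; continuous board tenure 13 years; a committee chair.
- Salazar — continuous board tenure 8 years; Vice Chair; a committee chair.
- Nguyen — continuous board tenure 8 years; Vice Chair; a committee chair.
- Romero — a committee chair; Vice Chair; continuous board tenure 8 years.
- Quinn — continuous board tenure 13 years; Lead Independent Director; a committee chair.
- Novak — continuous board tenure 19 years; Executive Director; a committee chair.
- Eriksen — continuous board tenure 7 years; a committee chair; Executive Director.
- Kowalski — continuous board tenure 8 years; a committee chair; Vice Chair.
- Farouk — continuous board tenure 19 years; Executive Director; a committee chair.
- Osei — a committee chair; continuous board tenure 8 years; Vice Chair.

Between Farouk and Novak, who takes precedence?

By board role: Kowalski, Nguyen, Osei, Romero and Salazar (Vice Chair); then Quinn and Tran (Lead Independent Director); then Farouk, Novak and Eriksen (Executive Director).
Kowalski, Nguyen, Osei, Romero and Salazar all have continuous board tenure 8 years, so the next rule applies.
Kowalski, Nguyen, Osei, Romero and Salazar are each a committee chair, so the next rule applies.
Among Kowalski, Nguyen, Osei, Romero and Salazar, alphabetically by surname: Kowalski before Nguyen before Osei before Romero before Salazar.
Quinn and Tran both have continuous board tenure 13 years, so the next rule applies.
Quinn and Tran are each a committee chair, so the next rule applies.
Among Quinn and Tran, alphabetically by surname: Quinn before Tran.
Among Farouk, Novak and Eriksen, by continuous board tenure (higher first): Farouk and Novak (19 years) before Eriksen (7 years).
Farouk and Novak are each a committee chair, so the next rule applies.
Among Farouk and Novak, alphabetically by surname: Farouk before Novak.
So Farouk takes precedence.

Farouk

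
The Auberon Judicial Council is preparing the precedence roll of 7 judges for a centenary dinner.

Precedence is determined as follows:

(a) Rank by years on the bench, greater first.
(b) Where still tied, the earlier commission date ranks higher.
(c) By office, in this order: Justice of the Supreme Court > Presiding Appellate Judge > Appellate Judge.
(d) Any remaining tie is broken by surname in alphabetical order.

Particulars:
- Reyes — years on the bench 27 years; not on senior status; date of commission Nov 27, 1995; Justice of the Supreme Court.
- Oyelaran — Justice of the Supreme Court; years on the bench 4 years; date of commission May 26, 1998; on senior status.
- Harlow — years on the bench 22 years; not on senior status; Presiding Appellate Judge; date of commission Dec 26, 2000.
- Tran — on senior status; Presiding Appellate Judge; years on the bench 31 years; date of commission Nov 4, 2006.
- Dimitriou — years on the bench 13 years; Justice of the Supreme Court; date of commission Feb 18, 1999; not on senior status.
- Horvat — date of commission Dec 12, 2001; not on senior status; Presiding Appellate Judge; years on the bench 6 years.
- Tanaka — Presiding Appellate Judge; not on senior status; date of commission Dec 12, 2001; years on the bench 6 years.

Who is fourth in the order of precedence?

By years on the bench (higher first): Tran (31 years); then Reyes (27 years); then Harlow (22 years); then Dimitriou (13 years); then Horvat and Tanaka (both 6 years); then Oyelaran (4 years).
Horvat and Tanaka both have date of commission Dec 12, 2001, so the next rule applies.
Horvat and Tanaka are each Presiding Appellate Judge, so the next rule applies.
Among Horvat and Tanaka, alphabetically by surname: Horvat before Tanaka.
Order: Tran, Reyes, Harlow, Dimitriou, Horvat, Tanaka, Oyelaran.

Dimitriou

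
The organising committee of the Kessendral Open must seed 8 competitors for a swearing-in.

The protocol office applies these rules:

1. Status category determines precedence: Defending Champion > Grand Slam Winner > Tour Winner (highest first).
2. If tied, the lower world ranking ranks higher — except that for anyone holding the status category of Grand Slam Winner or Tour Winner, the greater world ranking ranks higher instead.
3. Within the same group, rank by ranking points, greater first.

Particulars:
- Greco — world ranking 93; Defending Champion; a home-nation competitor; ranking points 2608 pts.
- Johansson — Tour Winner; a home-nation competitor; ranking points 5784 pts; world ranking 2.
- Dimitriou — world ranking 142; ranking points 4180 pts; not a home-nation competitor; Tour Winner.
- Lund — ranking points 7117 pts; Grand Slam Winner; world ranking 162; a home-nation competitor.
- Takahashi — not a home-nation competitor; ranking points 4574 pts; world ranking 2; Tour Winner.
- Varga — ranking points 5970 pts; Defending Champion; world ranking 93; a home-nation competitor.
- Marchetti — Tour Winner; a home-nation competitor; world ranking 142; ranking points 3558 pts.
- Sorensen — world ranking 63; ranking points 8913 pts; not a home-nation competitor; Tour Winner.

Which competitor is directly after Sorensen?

By status category: Varga and Greco (Defending Champion); then Lund (Grand Slam Winner); then Dimitriou, Marchetti, Sorensen, Johansson and Takahashi (Tour Winner).
Varga and Greco both have world ranking 93, so the next rule applies.
Among Varga and Greco, by ranking points (higher first): Varga (5970 pts) before Greco (2608 pts).
Among Dimitriou, Marchetti, Sorensen, Johansson and Takahashi, by world ranking (higher first) (reversed rule for this group): Dimitriou and Marchetti (142) before Sorensen (63) before Johansson and Takahashi (2).
Among Dimitriou and Marchetti, by ranking points (higher first): Dimitriou (4180 pts) before Marchetti (3558 pts).
Among Johansson and Takahashi, by ranking points (higher first): Johansson (5784 pts) before Takahashi (4574 pts).
Order: Varga, Greco, Lund, Dimitriou, Marchetti, Sorensen, Johansson, Takahashi.

Johansson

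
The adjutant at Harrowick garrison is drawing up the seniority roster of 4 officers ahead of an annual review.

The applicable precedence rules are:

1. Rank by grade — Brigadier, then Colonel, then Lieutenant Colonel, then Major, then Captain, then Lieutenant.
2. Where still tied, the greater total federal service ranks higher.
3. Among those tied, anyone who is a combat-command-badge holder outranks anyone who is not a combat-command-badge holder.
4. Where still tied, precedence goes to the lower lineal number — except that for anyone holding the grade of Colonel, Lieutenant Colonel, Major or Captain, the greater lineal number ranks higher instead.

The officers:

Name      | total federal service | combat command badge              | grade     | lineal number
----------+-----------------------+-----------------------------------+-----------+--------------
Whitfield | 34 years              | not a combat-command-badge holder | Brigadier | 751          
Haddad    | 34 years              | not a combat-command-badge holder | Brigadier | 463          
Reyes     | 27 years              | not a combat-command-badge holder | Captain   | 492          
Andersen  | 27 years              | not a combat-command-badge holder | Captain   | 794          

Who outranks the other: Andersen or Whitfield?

Whitfield

By grade: Haddad and Whitfield (Brigadier); then Andersen and Reyes (Captain).
Haddad and Whitfield both have total federal service 34 years, so the next rule applies.
Haddad and Whitfield are each not a combat-command-badge holder, so the next rule applies.
Among Haddad and Whitfield, by lineal number (lower first): Haddad (463) before Whitfield (751).
Andersen and Reyes both have total federal service 27 years, so the next rule applies.
Andersen and Reyes are each not a combat-command-badge holder, so the next rule applies.
Among Andersen and Reyes, by lineal number (higher first) (reversed rule for this group): Andersen (794) before Reyes (492).
So Whitfield takes precedence.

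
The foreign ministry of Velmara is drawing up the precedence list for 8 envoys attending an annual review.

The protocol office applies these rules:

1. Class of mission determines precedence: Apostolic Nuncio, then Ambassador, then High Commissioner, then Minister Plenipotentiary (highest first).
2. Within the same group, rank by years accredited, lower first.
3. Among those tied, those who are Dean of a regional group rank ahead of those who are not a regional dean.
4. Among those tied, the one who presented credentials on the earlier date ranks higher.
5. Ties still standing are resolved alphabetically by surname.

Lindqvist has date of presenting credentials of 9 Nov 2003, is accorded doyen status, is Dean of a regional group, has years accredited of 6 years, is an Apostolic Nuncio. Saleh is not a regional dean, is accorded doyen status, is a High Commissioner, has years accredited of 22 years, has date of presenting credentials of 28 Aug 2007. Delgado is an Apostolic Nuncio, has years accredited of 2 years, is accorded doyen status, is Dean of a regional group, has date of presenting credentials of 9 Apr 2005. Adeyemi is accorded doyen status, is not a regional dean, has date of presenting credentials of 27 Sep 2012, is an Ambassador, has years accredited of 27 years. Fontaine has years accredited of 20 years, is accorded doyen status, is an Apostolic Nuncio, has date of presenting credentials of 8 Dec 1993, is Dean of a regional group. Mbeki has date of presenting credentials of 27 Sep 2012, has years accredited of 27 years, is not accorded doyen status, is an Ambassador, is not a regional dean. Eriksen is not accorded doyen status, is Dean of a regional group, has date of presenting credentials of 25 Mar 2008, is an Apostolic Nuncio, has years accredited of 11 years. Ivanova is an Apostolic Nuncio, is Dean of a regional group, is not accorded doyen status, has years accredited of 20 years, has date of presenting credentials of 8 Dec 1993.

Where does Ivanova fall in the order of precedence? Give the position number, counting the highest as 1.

By class of mission: Delgado, Lindqvist, Eriksen, Fontaine and Ivanova (Apostolic Nuncio); then Adeyemi and Mbeki (Ambassador); then Saleh (High Commissioner).
Among Delgado, Lindqvist, Eriksen, Fontaine and Ivanova, by years accredited (lower first): Delgado (2 years) before Lindqvist (6 years) before Eriksen (11 years) before Fontaine and Ivanova (20 years).
Fontaine and Ivanova are each Dean of a regional group, so the next rule applies.
Fontaine and Ivanova both have date of presenting credentials 8 Dec 1993, so the next rule applies.
Among Fontaine and Ivanova, alphabetically by surname: Fontaine before Ivanova.
Adeyemi and Mbeki both have years accredited 27 years, so the next rule applies.
Adeyemi and Mbeki are each not a regional dean, so the next rule applies.
Adeyemi and Mbeki both have date of presenting credentials 27 Sep 2012, so the next rule applies.
Among Adeyemi and Mbeki, alphabetically by surname: Adeyemi before Mbeki.
Order: Delgado, Lindqvist, Eriksen, Fontaine, Ivanova, Adeyemi, Mbeki, Saleh. So position 5.

5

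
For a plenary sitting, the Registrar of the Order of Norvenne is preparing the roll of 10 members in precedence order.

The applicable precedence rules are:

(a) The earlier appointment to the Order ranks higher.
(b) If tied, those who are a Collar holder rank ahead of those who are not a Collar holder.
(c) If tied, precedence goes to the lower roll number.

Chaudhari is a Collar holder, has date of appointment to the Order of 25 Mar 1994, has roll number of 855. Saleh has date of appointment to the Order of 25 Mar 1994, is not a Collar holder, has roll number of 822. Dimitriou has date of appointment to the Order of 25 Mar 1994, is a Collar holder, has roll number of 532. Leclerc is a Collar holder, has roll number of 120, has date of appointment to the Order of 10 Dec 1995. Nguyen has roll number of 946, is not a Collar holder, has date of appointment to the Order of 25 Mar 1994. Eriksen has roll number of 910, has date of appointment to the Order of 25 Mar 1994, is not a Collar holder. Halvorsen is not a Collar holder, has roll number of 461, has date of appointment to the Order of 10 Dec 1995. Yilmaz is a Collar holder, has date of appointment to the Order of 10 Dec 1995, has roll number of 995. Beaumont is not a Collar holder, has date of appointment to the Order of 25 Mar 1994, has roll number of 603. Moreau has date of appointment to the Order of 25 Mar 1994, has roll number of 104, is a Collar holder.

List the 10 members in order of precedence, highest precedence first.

Moreau, Dimitriou, Chaudhari, Beaumont, Saleh, Eriksen, Nguyen, Leclerc, Yilmaz, Halvorsen

By date of appointment to the Order (earlier first): Moreau, Dimitriou, Chaudhari, Beaumont, Saleh, Eriksen and Nguyen (each 25 Mar 1994); then Leclerc, Yilmaz and Halvorsen (each 10 Dec 1995).
Among Moreau, Dimitriou, Chaudhari, Beaumont, Saleh, Eriksen and Nguyen, a Collar holder before not a Collar holder: Moreau, Dimitriou and Chaudhari (a Collar holder) before Beaumont, Saleh, Eriksen and Nguyen (not a Collar holder).
Among Moreau, Dimitriou and Chaudhari, by roll number (lower first): Moreau (104) before Dimitriou (532) before Chaudhari (855).
Among Beaumont, Saleh, Eriksen and Nguyen, by roll number (lower first): Beaumont (603) before Saleh (822) before Eriksen (910) before Nguyen (946).
Among Leclerc, Yilmaz and Halvorsen, a Collar holder before not a Collar holder: Leclerc and Yilmaz (a Collar holder) before Halvorsen (not a Collar holder).
Among Leclerc and Yilmaz, by roll number (lower first): Leclerc (120) before Yilmaz (995).
Full order: Moreau, Dimitriou, Chaudhari, Beaumont, Saleh, Eriksen, Nguyen, Leclerc, Yilmaz, Halvorsen.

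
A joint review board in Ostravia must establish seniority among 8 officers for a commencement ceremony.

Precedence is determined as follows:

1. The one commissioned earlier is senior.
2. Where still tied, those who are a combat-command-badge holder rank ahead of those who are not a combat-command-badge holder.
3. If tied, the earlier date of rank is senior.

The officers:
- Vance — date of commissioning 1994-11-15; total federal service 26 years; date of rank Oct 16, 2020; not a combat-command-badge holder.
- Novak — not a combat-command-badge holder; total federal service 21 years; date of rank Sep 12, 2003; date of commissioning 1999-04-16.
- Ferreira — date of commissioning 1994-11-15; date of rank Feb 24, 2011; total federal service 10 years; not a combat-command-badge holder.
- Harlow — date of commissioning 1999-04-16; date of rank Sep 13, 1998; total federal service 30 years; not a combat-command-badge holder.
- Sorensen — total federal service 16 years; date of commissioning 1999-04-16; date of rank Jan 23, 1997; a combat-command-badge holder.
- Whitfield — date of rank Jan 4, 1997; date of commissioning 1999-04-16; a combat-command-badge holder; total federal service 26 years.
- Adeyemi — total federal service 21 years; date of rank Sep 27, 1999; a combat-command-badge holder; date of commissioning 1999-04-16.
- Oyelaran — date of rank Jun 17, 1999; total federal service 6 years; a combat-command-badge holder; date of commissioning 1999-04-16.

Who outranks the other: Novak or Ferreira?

Ferreira

By date of commissioning (earlier first): Ferreira and Vance (both 1994-11-15); then Whitfield, Sorensen, Oyelaran, Adeyemi, Harlow and Novak (each 1999-04-16).
Ferreira and Vance are each not a combat-command-badge holder, so the next rule applies.
Among Ferreira and Vance, by date of rank (earlier first): Ferreira (Feb 24, 2011) before Vance (Oct 16, 2020).
Among Whitfield, Sorensen, Oyelaran, Adeyemi, Harlow and Novak, a combat-command-badge holder before not a combat-command-badge holder: Whitfield, Sorensen, Oyelaran and Adeyemi (a combat-command-badge holder) before Harlow and Novak (not a combat-command-badge holder).
Among Whitfield, Sorensen, Oyelaran and Adeyemi, by date of rank (earlier first): Whitfield (Jan 4, 1997) before Sorensen (Jan 23, 1997) before Oyelaran (Jun 17, 1999) before Adeyemi (Sep 27, 1999).
Among Harlow and Novak, by date of rank (earlier first): Harlow (Sep 13, 1998) before Novak (Sep 12, 2003).
So Ferreira takes precedence.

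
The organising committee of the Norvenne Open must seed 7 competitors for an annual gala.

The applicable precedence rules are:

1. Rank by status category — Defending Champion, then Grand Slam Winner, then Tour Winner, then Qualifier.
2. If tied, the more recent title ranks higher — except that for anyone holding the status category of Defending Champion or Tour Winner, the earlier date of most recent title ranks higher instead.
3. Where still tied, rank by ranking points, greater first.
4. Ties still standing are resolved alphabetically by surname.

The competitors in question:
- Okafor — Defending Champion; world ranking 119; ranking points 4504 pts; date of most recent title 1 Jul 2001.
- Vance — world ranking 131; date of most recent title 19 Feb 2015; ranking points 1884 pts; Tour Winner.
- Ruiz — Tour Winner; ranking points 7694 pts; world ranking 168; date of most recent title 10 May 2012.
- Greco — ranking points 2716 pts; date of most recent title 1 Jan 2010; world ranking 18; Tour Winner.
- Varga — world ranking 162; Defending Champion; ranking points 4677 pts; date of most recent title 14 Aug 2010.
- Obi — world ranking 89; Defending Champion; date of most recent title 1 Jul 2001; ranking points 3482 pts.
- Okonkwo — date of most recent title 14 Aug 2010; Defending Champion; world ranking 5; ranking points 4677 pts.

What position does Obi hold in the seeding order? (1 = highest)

By status category: Okafor, Obi, Okonkwo and Varga (Defending Champion); then Greco, Ruiz and Vance (Tour Winner).
Among Okafor, Obi, Okonkwo and Varga, by date of most recent title (earlier first) (reversed rule for this group): Okafor and Obi (1 Jul 2001) before Okonkwo and Varga (14 Aug 2010).
Among Okafor and Obi, by ranking points (higher first): Okafor (4504 pts) before Obi (3482 pts).
Okonkwo and Varga both have ranking points 4677 pts, so the next rule applies.
Among Okonkwo and Varga, alphabetically by surname: Okonkwo before Varga.
Among Greco, Ruiz and Vance, by date of most recent title (earlier first) (reversed rule for this group): Greco (1 Jan 2010) before Ruiz (10 May 2012) before Vance (19 Feb 2015).
Order: Okafor, Obi, Okonkwo, Varga, Greco, Ruiz, Vance. So position 2.

2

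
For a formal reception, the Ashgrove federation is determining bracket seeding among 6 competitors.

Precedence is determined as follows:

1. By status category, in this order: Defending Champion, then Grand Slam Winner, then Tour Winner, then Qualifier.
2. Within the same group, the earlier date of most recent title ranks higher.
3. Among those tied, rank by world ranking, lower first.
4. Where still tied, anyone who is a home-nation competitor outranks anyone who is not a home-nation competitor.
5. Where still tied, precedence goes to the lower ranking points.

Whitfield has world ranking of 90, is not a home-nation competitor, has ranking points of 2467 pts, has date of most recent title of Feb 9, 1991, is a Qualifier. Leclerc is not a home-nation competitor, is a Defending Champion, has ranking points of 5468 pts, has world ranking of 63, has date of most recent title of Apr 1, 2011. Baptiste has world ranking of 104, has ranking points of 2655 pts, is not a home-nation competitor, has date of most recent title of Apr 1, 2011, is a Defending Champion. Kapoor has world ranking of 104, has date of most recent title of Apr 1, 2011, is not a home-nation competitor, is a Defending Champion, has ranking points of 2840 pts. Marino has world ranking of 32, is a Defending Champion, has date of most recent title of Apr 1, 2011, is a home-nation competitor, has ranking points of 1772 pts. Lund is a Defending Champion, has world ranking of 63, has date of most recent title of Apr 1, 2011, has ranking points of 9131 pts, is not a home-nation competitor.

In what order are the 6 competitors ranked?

By status category: Marino, Leclerc, Lund, Baptiste and Kapoor (Defending Champion); then Whitfield (Qualifier).
Marino, Leclerc, Lund, Baptiste and Kapoor all have date of most recent title Apr 1, 2011, so the next rule applies.
Among Marino, Leclerc, Lund, Baptiste and Kapoor, by world ranking (lower first): Marino (32) before Leclerc and Lund (63) before Baptiste and Kapoor (104).
Leclerc and Lund are each not a home-nation competitor, so the next rule applies.
Among Leclerc and Lund, by ranking points (lower first): Leclerc (5468 pts) before Lund (9131 pts).
Baptiste and Kapoor are each not a home-nation competitor, so the next rule applies.
Among Baptiste and Kapoor, by ranking points (lower first): Baptiste (2655 pts) before Kapoor (2840 pts).
Full order: Marino, Leclerc, Lund, Baptiste, Kapoor, Whitfield.

Marino, Leclerc, Lund, Baptiste, Kapoor, Whitfield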